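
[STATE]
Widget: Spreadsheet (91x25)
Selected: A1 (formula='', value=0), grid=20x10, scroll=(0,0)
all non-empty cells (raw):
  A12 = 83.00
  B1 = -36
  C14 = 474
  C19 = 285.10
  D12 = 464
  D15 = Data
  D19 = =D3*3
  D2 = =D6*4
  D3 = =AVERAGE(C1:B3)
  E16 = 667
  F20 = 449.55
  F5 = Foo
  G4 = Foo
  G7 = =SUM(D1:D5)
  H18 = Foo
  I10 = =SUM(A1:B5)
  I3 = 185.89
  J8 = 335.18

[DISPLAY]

A1:                                                                                        
       A       B       C       D       E       F       G       H       I       J           
-------------------------------------------------------------------------------------------
  1      [0]     -36       0       0       0       0       0       0       0       0       
  2        0       0       0       0       0       0       0       0       0       0       
  3        0       0       0      -6       0       0       0       0  185.89       0       
  4        0       0       0       0       0       0Foo            0       0       0       
  5        0       0       0       0       0Foo            0       0       0       0       
  6        0       0       0       0       0       0       0       0       0       0       
  7        0       0       0       0       0       0      -6       0       0       0       
  8        0       0       0       0       0       0       0       0       0  335.18       
  9        0       0       0       0       0       0       0       0       0       0       
 10        0       0       0       0       0       0       0       0     -36       0       
 11        0       0       0       0       0       0       0       0       0       0       
 12       83       0       0     464       0       0       0       0       0       0       
 13        0       0       0       0       0       0       0       0       0       0       
 14        0       0     474       0       0       0       0       0       0       0       
 15        0       0       0Data           0       0       0       0       0       0       
 16        0       0       0       0     667       0       0       0       0       0       
 17        0       0       0       0       0       0       0       0       0       0       
 18        0       0       0       0       0       0       0Foo            0       0       
 19        0       0  285.10     -18       0       0       0       0       0       0       
 20        0       0       0       0       0  449.55       0       0       0       0       
                                                                                           
                                                                                           


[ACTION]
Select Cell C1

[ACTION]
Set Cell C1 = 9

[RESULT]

C1: 9                                                                                      
       A       B       C       D       E       F       G       H       I       J           
-------------------------------------------------------------------------------------------
  1        0     -36     [9]       0       0       0       0       0       0       0       
  2        0       0       0       0       0       0       0       0       0       0       
  3        0       0       0   -4.50       0       0       0       0  185.89       0       
  4        0       0       0       0       0       0Foo            0       0       0       
  5        0       0       0       0       0Foo            0       0       0       0       
  6        0       0       0       0       0       0       0       0       0       0       
  7        0       0       0       0       0       0   -4.50       0       0       0       
  8        0       0       0       0       0       0       0       0       0  335.18       
  9        0       0       0       0       0       0       0       0       0       0       
 10        0       0       0       0       0       0       0       0     -36       0       
 11        0       0       0       0       0       0       0       0       0       0       
 12       83       0       0     464       0       0       0       0       0       0       
 13        0       0       0       0       0       0       0       0       0       0       
 14        0       0     474       0       0       0       0       0       0       0       
 15        0       0       0Data           0       0       0       0       0       0       
 16        0       0       0       0     667       0       0       0       0       0       
 17        0       0       0       0       0       0       0       0       0       0       
 18        0       0       0       0       0       0       0Foo            0       0       
 19        0       0  285.10  -13.50       0       0       0       0       0       0       
 20        0       0       0       0       0  449.55       0       0       0       0       
                                                                                           
                                                                                           


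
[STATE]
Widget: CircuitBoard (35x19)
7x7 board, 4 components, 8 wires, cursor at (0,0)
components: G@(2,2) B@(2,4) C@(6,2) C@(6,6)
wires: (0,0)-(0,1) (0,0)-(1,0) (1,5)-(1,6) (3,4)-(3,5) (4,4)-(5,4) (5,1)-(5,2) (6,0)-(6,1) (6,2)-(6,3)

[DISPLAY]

   0 1 2 3 4 5 6                   
0  [.]─ ·                          
    │                              
1   ·                   · ─ ·      
                                   
2           G       B              
                                   
3                   · ─ ·          
                                   
4                   ·              
                    │              
5       · ─ ·       ·              
                                   
6   · ─ ·   C ─ ·           C      
Cursor: (0,0)                      
                                   
                                   
                                   
                                   


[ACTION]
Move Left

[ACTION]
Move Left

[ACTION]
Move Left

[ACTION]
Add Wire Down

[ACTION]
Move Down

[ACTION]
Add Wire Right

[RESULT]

   0 1 2 3 4 5 6                   
0   · ─ ·                          
    │                              
1  [.]─ ·               · ─ ·      
                                   
2           G       B              
                                   
3                   · ─ ·          
                                   
4                   ·              
                    │              
5       · ─ ·       ·              
                                   
6   · ─ ·   C ─ ·           C      
Cursor: (1,0)                      
                                   
                                   
                                   
                                   


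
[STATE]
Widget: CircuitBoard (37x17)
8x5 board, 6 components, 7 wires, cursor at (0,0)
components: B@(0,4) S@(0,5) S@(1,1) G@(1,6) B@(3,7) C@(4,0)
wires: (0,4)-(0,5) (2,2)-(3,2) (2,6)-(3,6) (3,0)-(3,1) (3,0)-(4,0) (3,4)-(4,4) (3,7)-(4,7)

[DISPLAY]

   0 1 2 3 4 5 6 7                   
0  [.]              B ─ S            
                                     
1       S                   G        
                                     
2           ·               ·        
            │               │        
3   · ─ ·   ·       ·       ·   B    
    │               │           │    
4   C               ·           ·    
Cursor: (0,0)                        
                                     
                                     
                                     
                                     
                                     
                                     


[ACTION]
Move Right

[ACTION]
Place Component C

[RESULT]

   0 1 2 3 4 5 6 7                   
0      [C]          B ─ S            
                                     
1       S                   G        
                                     
2           ·               ·        
            │               │        
3   · ─ ·   ·       ·       ·   B    
    │               │           │    
4   C               ·           ·    
Cursor: (0,1)                        
                                     
                                     
                                     
                                     
                                     
                                     


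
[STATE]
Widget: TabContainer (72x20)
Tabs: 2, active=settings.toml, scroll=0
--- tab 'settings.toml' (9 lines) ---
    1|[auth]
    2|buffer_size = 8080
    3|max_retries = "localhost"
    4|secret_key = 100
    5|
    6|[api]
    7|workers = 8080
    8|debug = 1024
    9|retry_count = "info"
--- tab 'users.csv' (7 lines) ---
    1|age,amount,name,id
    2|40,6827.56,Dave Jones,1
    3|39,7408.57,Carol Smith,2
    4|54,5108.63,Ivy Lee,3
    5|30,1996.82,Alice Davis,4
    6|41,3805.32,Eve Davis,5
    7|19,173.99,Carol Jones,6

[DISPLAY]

[settings.toml]│ users.csv                                              
────────────────────────────────────────────────────────────────────────
[auth]                                                                  
buffer_size = 8080                                                      
max_retries = "localhost"                                               
secret_key = 100                                                        
                                                                        
[api]                                                                   
workers = 8080                                                          
debug = 1024                                                            
retry_count = "info"                                                    
                                                                        
                                                                        
                                                                        
                                                                        
                                                                        
                                                                        
                                                                        
                                                                        
                                                                        


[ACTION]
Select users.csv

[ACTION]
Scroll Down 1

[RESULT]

 settings.toml │[users.csv]                                             
────────────────────────────────────────────────────────────────────────
40,6827.56,Dave Jones,1                                                 
39,7408.57,Carol Smith,2                                                
54,5108.63,Ivy Lee,3                                                    
30,1996.82,Alice Davis,4                                                
41,3805.32,Eve Davis,5                                                  
19,173.99,Carol Jones,6                                                 
                                                                        
                                                                        
                                                                        
                                                                        
                                                                        
                                                                        
                                                                        
                                                                        
                                                                        
                                                                        
                                                                        
                                                                        


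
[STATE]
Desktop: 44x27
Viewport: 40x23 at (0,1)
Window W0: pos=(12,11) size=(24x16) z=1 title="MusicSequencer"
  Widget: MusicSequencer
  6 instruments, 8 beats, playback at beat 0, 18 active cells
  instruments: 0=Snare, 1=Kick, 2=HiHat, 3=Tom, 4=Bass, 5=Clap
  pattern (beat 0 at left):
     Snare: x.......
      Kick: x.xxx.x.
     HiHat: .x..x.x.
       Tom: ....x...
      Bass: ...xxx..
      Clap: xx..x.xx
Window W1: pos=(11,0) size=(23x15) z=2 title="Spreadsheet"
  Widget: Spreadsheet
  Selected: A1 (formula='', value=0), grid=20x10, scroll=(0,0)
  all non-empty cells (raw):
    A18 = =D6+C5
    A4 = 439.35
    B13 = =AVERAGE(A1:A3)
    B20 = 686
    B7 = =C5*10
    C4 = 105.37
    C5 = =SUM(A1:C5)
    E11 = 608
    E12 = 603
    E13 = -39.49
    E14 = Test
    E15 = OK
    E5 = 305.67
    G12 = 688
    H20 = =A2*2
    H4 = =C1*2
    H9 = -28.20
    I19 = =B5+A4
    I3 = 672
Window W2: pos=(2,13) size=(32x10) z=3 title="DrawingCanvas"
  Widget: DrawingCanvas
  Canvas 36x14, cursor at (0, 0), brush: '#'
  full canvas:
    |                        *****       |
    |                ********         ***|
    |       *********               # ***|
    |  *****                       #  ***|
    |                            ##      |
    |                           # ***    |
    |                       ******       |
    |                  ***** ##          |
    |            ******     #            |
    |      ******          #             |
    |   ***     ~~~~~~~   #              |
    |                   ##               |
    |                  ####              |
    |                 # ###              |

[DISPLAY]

           ┃ Spreadsheet         ┃      
           ┠─────────────────────┨      
           ┃A1:                  ┃      
           ┃       A       B     ┃      
           ┃---------------------┃      
           ┃  1      [0]       0 ┃      
           ┃  2        0       0 ┃      
           ┃  3        0       0 ┃      
           ┃  4   439.35       0 ┃      
           ┃  5        0       0#┃      
           ┃  6        0       0 ┃━┓    
           ┃  7        0#CIRC!   ┃ ┃    
  ┏━━━━━━━━━━━━━━━━━━━━━━━━━━━━━━┓─┨    
  ┃ DrawingCanvas                ┃ ┃    
  ┠──────────────────────────────┨ ┃    
  ┃+                       ***** ┃ ┃    
  ┃                ********      ┃ ┃    
  ┃       *********              ┃ ┃    
  ┃  *****                       ┃ ┃    
  ┃                            ##┃ ┃    
  ┃                           # *┃ ┃    
  ┗━━━━━━━━━━━━━━━━━━━━━━━━━━━━━━┛ ┃    
            ┃                      ┃    


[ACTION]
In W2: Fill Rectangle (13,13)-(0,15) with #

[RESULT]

           ┃ Spreadsheet         ┃      
           ┠─────────────────────┨      
           ┃A1:                  ┃      
           ┃       A       B     ┃      
           ┃---------------------┃      
           ┃  1      [0]       0 ┃      
           ┃  2        0       0 ┃      
           ┃  3        0       0 ┃      
           ┃  4   439.35       0 ┃      
           ┃  5        0       0#┃      
           ┃  6        0       0 ┃━┓    
           ┃  7        0#CIRC!   ┃ ┃    
  ┏━━━━━━━━━━━━━━━━━━━━━━━━━━━━━━┓─┨    
  ┃ DrawingCanvas                ┃ ┃    
  ┠──────────────────────────────┨ ┃    
  ┃+            ###        ***** ┃ ┃    
  ┃             ###********      ┃ ┃    
  ┃       ******###              ┃ ┃    
  ┃  *****      ###              ┃ ┃    
  ┃             ###            ##┃ ┃    
  ┃             ###           # *┃ ┃    
  ┗━━━━━━━━━━━━━━━━━━━━━━━━━━━━━━┛ ┃    
            ┃                      ┃    


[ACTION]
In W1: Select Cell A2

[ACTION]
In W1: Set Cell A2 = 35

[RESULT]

           ┃ Spreadsheet         ┃      
           ┠─────────────────────┨      
           ┃A2: 35               ┃      
           ┃       A       B     ┃      
           ┃---------------------┃      
           ┃  1        0       0 ┃      
           ┃  2     [35]       0 ┃      
           ┃  3        0       0 ┃      
           ┃  4   439.35       0 ┃      
           ┃  5        0       0#┃      
           ┃  6        0       0 ┃━┓    
           ┃  7        0#CIRC!   ┃ ┃    
  ┏━━━━━━━━━━━━━━━━━━━━━━━━━━━━━━┓─┨    
  ┃ DrawingCanvas                ┃ ┃    
  ┠──────────────────────────────┨ ┃    
  ┃+            ###        ***** ┃ ┃    
  ┃             ###********      ┃ ┃    
  ┃       ******###              ┃ ┃    
  ┃  *****      ###              ┃ ┃    
  ┃             ###            ##┃ ┃    
  ┃             ###           # *┃ ┃    
  ┗━━━━━━━━━━━━━━━━━━━━━━━━━━━━━━┛ ┃    
            ┃                      ┃    


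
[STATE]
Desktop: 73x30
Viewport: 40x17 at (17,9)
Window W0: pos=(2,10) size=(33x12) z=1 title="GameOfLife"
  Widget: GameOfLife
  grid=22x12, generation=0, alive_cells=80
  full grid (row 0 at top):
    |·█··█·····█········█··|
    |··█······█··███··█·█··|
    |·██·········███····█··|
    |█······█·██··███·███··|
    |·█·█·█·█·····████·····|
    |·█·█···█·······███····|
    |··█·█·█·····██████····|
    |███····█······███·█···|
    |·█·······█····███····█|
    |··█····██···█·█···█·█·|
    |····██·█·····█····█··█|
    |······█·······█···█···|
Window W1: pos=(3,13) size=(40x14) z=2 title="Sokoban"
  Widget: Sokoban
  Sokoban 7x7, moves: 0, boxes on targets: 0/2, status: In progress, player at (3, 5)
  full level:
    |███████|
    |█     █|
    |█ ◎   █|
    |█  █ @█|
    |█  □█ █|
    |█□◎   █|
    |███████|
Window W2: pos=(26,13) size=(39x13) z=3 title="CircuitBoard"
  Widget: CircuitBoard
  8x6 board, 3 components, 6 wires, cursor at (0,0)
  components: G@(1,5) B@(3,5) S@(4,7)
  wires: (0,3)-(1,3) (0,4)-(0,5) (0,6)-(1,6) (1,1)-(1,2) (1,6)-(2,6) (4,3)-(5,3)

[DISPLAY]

                                        
━━━━━━━━━━━━━━━━━┓                      
                 ┃                      
─────────────────┨                      
━━━━━━━━━┏━━━━━━━━━━━━━━━━━━━━━━━━━━━━━━
         ┃ CircuitBoard                 
─────────┠──────────────────────────────
         ┃   0 1 2 3 4 5 6 7            
         ┃0  [.]          ·   · ─ ·   · 
         ┃                │           │ 
         ┃1       · ─ ·   ·       G   · 
         ┃                            │ 
         ┃2                           · 
         ┃                              
         ┃3                       B     
         ┃                              
         ┗━━━━━━━━━━━━━━━━━━━━━━━━━━━━━━


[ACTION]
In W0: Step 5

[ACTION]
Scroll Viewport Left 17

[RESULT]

                                        
  ┏━━━━━━━━━━━━━━━━━━━━━━━━━━━━━━━┓     
  ┃ GameOfLife                    ┃     
  ┠───────────────────────────────┨     
  ┃┏━━━━━━━━━━━━━━━━━━━━━━┏━━━━━━━━━━━━━
  ┃┃ Sokoban              ┃ CircuitBoard
  ┃┠──────────────────────┠─────────────
  ┃┃███████               ┃   0 1 2 3 4 
  ┃┃█     █               ┃0  [.]       
  ┃┃█ ◎   █               ┃             
  ┃┃█  █ @█               ┃1       · ─ ·
  ┃┃█  □█ █               ┃             
  ┗┃█□◎   █               ┃2            
   ┃███████               ┃             
   ┃Moves: 0  0/2         ┃3            
   ┃                      ┃             
   ┃                      ┗━━━━━━━━━━━━━


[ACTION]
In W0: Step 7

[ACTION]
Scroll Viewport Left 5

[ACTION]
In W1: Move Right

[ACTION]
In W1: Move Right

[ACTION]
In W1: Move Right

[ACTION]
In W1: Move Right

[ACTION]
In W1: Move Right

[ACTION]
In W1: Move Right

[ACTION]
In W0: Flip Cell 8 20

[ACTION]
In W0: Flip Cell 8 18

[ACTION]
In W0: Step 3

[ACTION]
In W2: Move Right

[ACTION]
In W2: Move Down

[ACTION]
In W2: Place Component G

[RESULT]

                                        
  ┏━━━━━━━━━━━━━━━━━━━━━━━━━━━━━━━┓     
  ┃ GameOfLife                    ┃     
  ┠───────────────────────────────┨     
  ┃┏━━━━━━━━━━━━━━━━━━━━━━┏━━━━━━━━━━━━━
  ┃┃ Sokoban              ┃ CircuitBoard
  ┃┠──────────────────────┠─────────────
  ┃┃███████               ┃   0 1 2 3 4 
  ┃┃█     █               ┃0            
  ┃┃█ ◎   █               ┃             
  ┃┃█  █ @█               ┃1      [G]─ ·
  ┃┃█  □█ █               ┃             
  ┗┃█□◎   █               ┃2            
   ┃███████               ┃             
   ┃Moves: 0  0/2         ┃3            
   ┃                      ┃             
   ┃                      ┗━━━━━━━━━━━━━


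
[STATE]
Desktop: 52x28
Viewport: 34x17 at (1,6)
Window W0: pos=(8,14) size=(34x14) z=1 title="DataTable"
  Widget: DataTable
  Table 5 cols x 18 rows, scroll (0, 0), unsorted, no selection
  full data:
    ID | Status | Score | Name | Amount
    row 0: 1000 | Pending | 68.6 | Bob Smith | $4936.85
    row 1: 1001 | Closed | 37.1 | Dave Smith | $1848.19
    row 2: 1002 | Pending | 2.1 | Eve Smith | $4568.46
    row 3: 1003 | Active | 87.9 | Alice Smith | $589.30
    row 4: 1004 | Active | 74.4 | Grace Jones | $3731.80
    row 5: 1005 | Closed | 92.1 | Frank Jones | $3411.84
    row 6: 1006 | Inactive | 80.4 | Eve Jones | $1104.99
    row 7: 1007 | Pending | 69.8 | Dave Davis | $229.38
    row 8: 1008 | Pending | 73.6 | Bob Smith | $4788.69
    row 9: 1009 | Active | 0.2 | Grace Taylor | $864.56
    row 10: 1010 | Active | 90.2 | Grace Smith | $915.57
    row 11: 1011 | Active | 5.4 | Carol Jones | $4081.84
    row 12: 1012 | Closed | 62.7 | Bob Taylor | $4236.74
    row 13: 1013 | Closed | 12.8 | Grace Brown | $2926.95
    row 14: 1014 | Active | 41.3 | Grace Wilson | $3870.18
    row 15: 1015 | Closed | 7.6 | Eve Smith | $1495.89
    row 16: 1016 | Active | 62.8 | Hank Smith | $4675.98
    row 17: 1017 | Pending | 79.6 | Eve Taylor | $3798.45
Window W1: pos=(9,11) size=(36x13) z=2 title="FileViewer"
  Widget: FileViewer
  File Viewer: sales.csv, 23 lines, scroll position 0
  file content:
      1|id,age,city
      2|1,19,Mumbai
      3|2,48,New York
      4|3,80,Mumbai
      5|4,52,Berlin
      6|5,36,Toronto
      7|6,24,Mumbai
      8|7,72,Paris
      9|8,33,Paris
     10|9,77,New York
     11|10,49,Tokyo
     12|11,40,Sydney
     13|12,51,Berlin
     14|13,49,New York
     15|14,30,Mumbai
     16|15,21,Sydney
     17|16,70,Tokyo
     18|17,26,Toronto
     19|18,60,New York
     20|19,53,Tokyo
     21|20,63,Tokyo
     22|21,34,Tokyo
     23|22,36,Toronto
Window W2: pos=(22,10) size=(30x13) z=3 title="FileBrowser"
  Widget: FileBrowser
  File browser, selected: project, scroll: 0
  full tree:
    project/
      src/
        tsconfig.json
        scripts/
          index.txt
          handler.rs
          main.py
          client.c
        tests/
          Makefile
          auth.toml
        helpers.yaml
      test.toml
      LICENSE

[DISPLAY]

                                  
                                  
                                  
                                  
                     ┏━━━━━━━━━━━━
        ┏━━━━━━━━━━━━┃ FileBrowser
        ┃ FileViewer ┠────────────
        ┠────────────┃> [-] projec
       ┏┃id,age,city ┃    [+] src/
       ┃┃1,19,Mumbai ┃    test.tom
       ┠┃2,48,New Yor┃    LICENSE 
       ┃┃3,80,Mumbai ┃            
       ┃┃4,52,Berlin ┃            
       ┃┃5,36,Toronto┃            
       ┃┃6,24,Mumbai ┃            
       ┃┃7,72,Paris  ┃            
       ┃┃8,33,Paris  ┗━━━━━━━━━━━━


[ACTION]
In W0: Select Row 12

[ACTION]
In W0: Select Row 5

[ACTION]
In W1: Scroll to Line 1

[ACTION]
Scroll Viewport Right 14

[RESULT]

                                  
                                  
                                  
                                  
       ┏━━━━━━━━━━━━━━━━━━━━━━━━━━
━━━━━━━┃ FileBrowser              
Viewer ┠──────────────────────────
───────┃> [-] project/            
e,city ┃    [+] src/              
Mumbai ┃    test.toml             
New Yor┃    LICENSE               
Mumbai ┃                          
Berlin ┃                          
Toronto┃                          
Mumbai ┃                          
Paris  ┃                          
Paris  ┗━━━━━━━━━━━━━━━━━━━━━━━━━━


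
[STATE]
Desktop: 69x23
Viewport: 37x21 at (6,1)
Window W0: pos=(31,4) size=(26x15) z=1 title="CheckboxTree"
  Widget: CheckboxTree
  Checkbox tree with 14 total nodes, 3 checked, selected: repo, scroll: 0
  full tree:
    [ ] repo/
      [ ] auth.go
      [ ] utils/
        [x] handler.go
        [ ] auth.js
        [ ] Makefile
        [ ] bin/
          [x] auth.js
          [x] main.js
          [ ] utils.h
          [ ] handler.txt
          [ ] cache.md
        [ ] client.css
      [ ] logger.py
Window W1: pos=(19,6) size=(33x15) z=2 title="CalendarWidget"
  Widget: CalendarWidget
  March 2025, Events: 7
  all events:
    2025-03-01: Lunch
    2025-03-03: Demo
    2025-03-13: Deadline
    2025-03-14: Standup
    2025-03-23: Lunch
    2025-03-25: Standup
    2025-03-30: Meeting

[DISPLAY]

                                     
                                     
                                     
                         ┏━━━━━━━━━━━
                         ┃ CheckboxTr
             ┏━━━━━━━━━━━━━━━━━━━━━━━
             ┃ CalendarWidget        
             ┠───────────────────────
             ┃           March 2025  
             ┃Mo Tu We Th Fr Sa Su   
             ┃                1*  2  
             ┃ 3*  4  5  6  7  8  9  
             ┃10 11 12 13* 14* 15 16 
             ┃17 18 19 20 21 22 23*  
             ┃24 25* 26 27 28 29 30* 
             ┃31                     
             ┃                       
             ┃                       
             ┃                       
             ┗━━━━━━━━━━━━━━━━━━━━━━━
                                     


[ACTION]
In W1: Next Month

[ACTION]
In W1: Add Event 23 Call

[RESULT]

                                     
                                     
                                     
                         ┏━━━━━━━━━━━
                         ┃ CheckboxTr
             ┏━━━━━━━━━━━━━━━━━━━━━━━
             ┃ CalendarWidget        
             ┠───────────────────────
             ┃           April 2025  
             ┃Mo Tu We Th Fr Sa Su   
             ┃    1  2  3  4  5  6   
             ┃ 7  8  9 10 11 12 13   
             ┃14 15 16 17 18 19 20   
             ┃21 22 23* 24 25 26 27  
             ┃28 29 30               
             ┃                       
             ┃                       
             ┃                       
             ┃                       
             ┗━━━━━━━━━━━━━━━━━━━━━━━
                                     


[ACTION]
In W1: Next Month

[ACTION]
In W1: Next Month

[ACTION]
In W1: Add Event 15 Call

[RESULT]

                                     
                                     
                                     
                         ┏━━━━━━━━━━━
                         ┃ CheckboxTr
             ┏━━━━━━━━━━━━━━━━━━━━━━━
             ┃ CalendarWidget        
             ┠───────────────────────
             ┃           June 2025   
             ┃Mo Tu We Th Fr Sa Su   
             ┃                   1   
             ┃ 2  3  4  5  6  7  8   
             ┃ 9 10 11 12 13 14 15*  
             ┃16 17 18 19 20 21 22   
             ┃23 24 25 26 27 28 29   
             ┃30                     
             ┃                       
             ┃                       
             ┃                       
             ┗━━━━━━━━━━━━━━━━━━━━━━━
                                     


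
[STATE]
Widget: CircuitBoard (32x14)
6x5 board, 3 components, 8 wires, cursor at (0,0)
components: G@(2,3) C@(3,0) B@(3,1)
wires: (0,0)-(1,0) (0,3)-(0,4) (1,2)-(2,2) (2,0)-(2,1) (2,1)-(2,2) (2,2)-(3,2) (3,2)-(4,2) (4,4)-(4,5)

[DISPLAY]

   0 1 2 3 4 5                  
0  [.]          · ─ ·           
    │                           
1   ·       ·                   
            │                   
2   · ─ · ─ ·   G               
            │                   
3   C   B   ·                   
            │                   
4           ·       · ─ ·       
Cursor: (0,0)                   
                                
                                
                                


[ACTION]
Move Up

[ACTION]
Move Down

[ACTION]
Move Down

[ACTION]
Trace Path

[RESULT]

   0 1 2 3 4 5                  
0   ·           · ─ ·           
    │                           
1   ·       ·                   
            │                   
2  [.]─ · ─ ·   G               
            │                   
3   C   B   ·                   
            │                   
4           ·       · ─ ·       
Cursor: (2,0)  Trace: Path with 
                                
                                
                                


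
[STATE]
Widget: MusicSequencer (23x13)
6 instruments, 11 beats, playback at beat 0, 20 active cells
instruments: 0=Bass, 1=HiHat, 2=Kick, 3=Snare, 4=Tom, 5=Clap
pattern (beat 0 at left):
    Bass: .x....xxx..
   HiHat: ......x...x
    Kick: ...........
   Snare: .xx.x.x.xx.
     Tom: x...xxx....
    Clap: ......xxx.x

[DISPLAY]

      ▼1234567890      
  Bass·█····███··      
 HiHat······█···█      
  Kick···········      
 Snare·██·█·█·██·      
   Tom█···███····      
  Clap······███·█      
                       
                       
                       
                       
                       
                       


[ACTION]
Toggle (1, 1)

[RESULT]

      ▼1234567890      
  Bass·█····███··      
 HiHat·█····█···█      
  Kick···········      
 Snare·██·█·█·██·      
   Tom█···███····      
  Clap······███·█      
                       
                       
                       
                       
                       
                       


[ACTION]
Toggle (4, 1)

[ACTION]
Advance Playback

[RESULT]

      0▼234567890      
  Bass·█····███··      
 HiHat·█····█···█      
  Kick···········      
 Snare·██·█·█·██·      
   Tom██··███····      
  Clap······███·█      
                       
                       
                       
                       
                       
                       


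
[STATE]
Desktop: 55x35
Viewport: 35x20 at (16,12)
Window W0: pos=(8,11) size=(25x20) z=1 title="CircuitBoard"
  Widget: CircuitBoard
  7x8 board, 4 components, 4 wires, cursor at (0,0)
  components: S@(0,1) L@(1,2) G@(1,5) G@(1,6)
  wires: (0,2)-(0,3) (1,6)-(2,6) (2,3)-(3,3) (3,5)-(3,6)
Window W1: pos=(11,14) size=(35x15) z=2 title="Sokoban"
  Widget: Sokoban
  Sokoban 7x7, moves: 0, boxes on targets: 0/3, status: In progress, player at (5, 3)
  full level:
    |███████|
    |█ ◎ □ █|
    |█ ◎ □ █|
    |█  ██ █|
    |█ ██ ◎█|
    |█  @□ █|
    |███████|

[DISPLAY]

tBoard          ┃                  
────────────────┨                  
━━━━━━━━━━━━━━━━━━━━━━━━━━━━━┓     
oban                         ┃     
─────────────────────────────┨     
███                          ┃     
□ █                          ┃     
□ █                          ┃     
█ █                          ┃     
 ◎█                          ┃     
□ █                          ┃     
███                          ┃     
s: 0  0/3                    ┃     
                             ┃     
                             ┃     
                             ┃     
━━━━━━━━━━━━━━━━━━━━━━━━━━━━━┛     
                ┃                  
━━━━━━━━━━━━━━━━┛                  
                                   


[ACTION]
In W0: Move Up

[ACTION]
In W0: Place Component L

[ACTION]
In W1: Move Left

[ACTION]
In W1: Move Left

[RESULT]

tBoard          ┃                  
────────────────┨                  
━━━━━━━━━━━━━━━━━━━━━━━━━━━━━┓     
oban                         ┃     
─────────────────────────────┨     
███                          ┃     
□ █                          ┃     
□ █                          ┃     
█ █                          ┃     
 ◎█                          ┃     
□ █                          ┃     
███                          ┃     
s: 2  0/3                    ┃     
                             ┃     
                             ┃     
                             ┃     
━━━━━━━━━━━━━━━━━━━━━━━━━━━━━┛     
                ┃                  
━━━━━━━━━━━━━━━━┛                  
                                   


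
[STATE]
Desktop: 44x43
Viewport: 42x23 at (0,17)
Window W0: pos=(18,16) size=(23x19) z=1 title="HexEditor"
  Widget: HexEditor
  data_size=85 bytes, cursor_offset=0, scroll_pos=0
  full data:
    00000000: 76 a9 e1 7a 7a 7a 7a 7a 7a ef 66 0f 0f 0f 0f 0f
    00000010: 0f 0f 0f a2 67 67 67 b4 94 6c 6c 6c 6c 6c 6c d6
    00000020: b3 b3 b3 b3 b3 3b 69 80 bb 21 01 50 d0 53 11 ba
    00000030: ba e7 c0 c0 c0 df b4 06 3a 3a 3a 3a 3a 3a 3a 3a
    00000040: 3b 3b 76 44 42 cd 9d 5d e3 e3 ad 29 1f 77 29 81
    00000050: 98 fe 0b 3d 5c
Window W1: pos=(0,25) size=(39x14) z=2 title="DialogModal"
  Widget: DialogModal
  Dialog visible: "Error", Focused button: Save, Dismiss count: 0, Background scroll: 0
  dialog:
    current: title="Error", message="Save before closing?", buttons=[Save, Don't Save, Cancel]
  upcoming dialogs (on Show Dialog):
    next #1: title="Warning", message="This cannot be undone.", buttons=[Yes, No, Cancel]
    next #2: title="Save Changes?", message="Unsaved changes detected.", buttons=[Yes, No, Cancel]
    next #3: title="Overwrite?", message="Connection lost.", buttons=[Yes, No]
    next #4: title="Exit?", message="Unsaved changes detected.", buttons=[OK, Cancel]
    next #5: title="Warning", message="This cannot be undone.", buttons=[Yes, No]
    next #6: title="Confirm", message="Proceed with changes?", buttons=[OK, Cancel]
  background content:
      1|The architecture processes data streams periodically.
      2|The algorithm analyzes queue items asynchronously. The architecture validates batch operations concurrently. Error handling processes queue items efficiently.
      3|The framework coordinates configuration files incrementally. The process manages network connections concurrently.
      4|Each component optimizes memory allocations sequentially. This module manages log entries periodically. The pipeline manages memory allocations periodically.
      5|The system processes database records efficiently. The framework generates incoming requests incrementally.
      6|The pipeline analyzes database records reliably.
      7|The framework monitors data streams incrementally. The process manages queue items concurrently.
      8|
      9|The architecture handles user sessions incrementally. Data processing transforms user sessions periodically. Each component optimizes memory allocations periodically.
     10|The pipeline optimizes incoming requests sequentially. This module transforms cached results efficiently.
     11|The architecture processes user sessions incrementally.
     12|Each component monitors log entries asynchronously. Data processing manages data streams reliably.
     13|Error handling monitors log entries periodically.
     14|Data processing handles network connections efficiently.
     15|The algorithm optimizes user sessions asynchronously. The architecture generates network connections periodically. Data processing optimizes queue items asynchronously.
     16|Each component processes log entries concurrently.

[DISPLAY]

                  ┃ HexEditor           ┃ 
                  ┠─────────────────────┨ 
                  ┃00000000  76 a9 e1 7a┃ 
                  ┃00000010  0f 0f 0f a2┃ 
                  ┃00000020  b3 b3 b3 b3┃ 
                  ┃00000030  ba e7 c0 c0┃ 
                  ┃00000040  3b 3b 76 44┃ 
                  ┃00000050  98 fe 0b 3d┃ 
┏━━━━━━━━━━━━━━━━━━━━━━━━━━━━━━━━━━━━━┓ ┃ 
┃ DialogModal                         ┃ ┃ 
┠─────────────────────────────────────┨ ┃ 
┃The architecture processes data strea┃ ┃ 
┃The algorithm analyzes queue items as┃ ┃ 
┃Th┌──────────────────────────────┐ati┃ ┃ 
┃Ea│            Error             │loc┃ ┃ 
┃Th│     Save before closing?     │rds┃ ┃ 
┃Th│ [Save]  Don't Save   Cancel  │ord┃ ┃ 
┃Th└──────────────────────────────┘s i┃━┛ 
┃                                     ┃   
┃The architecture handles user session┃   
┃The pipeline optimizes incoming reque┃   
┗━━━━━━━━━━━━━━━━━━━━━━━━━━━━━━━━━━━━━┛   
                                          


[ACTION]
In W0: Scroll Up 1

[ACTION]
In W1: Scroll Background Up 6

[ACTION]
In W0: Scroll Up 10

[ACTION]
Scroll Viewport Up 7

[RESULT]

                                          
                                          
                                          
                                          
                                          
                                          
                  ┏━━━━━━━━━━━━━━━━━━━━━┓ 
                  ┃ HexEditor           ┃ 
                  ┠─────────────────────┨ 
                  ┃00000000  76 a9 e1 7a┃ 
                  ┃00000010  0f 0f 0f a2┃ 
                  ┃00000020  b3 b3 b3 b3┃ 
                  ┃00000030  ba e7 c0 c0┃ 
                  ┃00000040  3b 3b 76 44┃ 
                  ┃00000050  98 fe 0b 3d┃ 
┏━━━━━━━━━━━━━━━━━━━━━━━━━━━━━━━━━━━━━┓ ┃ 
┃ DialogModal                         ┃ ┃ 
┠─────────────────────────────────────┨ ┃ 
┃The architecture processes data strea┃ ┃ 
┃The algorithm analyzes queue items as┃ ┃ 
┃Th┌──────────────────────────────┐ati┃ ┃ 
┃Ea│            Error             │loc┃ ┃ 
┃Th│     Save before closing?     │rds┃ ┃ 
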